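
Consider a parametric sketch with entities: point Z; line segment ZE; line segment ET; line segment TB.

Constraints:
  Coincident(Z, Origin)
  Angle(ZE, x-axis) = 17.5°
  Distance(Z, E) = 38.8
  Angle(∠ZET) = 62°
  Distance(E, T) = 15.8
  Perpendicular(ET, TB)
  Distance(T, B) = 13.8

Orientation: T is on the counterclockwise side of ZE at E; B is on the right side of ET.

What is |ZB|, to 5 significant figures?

48.119

Z is at the origin; ZE runs at 17.5° with length 38.8, so E = 38.8·(cos 17.5°, sin 17.5°) = (37.004, 11.667). ∠ZET = 62.0°, so ET runs at 17.5° + (180° − 62.0°) = 135.50° from the x-axis; with |ET| = 15.8, T = E + 15.8·(cos 135.50°, sin 135.50°) = (25.735, 22.742). ET is perpendicular to TB; with |TB| = 13.8 on the right of ET, B = T + 13.8·(0.70091, 0.71325) = (35.407, 32.585). Then |ZB| = |B − Z| = 48.119.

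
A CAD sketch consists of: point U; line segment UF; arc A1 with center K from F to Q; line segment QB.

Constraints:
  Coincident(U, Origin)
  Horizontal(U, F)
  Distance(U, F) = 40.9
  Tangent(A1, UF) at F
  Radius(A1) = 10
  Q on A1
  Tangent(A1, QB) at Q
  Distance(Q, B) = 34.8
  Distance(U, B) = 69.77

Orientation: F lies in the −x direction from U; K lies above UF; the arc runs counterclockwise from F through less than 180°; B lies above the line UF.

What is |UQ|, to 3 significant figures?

36.8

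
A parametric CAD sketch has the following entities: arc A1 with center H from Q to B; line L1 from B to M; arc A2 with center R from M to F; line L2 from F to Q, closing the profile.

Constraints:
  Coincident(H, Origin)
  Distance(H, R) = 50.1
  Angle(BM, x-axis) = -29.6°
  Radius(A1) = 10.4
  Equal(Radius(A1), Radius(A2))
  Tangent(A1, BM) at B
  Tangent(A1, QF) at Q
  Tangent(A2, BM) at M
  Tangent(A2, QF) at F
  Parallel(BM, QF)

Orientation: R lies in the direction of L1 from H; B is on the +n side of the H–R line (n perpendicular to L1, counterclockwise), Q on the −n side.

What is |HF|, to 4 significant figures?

51.17

The slot axis is L1's direction at -29.6°, so u = (cos -29.6°, sin -29.6°) = (0.8695, -0.4939) and n = (−sin -29.6°, cos -29.6°) = (0.4939, 0.8695). H is at the origin and R lies 50.1 along u from H, so R = 50.1·u = (43.56, -24.75). Tangency of A1 to both parallel lines with radius 10.4 puts B and Q at H ± 10.4·n: B = (5.137, 9.043), Q = (-5.137, -9.043). Equal radii place M and F the same way about R: M = R + 10.4·n = (48.70, -15.70), F = R − 10.4·n = (38.42, -33.79). Then |HF| = |F − H| = 51.17.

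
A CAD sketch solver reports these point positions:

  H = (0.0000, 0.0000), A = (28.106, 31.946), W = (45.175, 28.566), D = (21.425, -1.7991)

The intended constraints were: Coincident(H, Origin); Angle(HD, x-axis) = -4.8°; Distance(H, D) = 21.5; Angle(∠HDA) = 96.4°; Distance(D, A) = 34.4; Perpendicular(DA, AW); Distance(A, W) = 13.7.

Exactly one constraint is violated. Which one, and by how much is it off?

Distance(A, W) = 13.7 — off by 3.70.

H = (0.00, 0.00) ✓; HD at -4.800° ✓; |HD| = 21.50 ✓; ∠HDA = 96.40° ✓; |DA| = 34.40 ✓; ∠(DA, AW) = 90.00° ✓; |AW| = 17.40 ✗.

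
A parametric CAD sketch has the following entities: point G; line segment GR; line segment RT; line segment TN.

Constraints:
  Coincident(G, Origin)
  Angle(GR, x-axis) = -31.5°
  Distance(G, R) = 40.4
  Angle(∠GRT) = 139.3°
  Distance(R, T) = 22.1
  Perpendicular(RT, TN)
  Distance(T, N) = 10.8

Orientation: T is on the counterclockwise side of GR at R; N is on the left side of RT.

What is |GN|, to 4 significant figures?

54.97

G is at the origin; GR runs at -31.5° with length 40.4, so R = 40.4·(cos -31.5°, sin -31.5°) = (34.45, -21.11). ∠GRT = 139.3°, so RT runs at -31.5° + (180° − 139.3°) = 9.200° from the x-axis; with |RT| = 22.1, T = R + 22.1·(cos 9.200°, sin 9.200°) = (56.26, -17.58). The perpendicularity gives TN at right angles to RT; with |TN| = 10.8 on the left of RT, N = T + 10.8·(-0.1599, 0.9871) = (54.54, -6.914). Then |GN| = |N − G| = 54.97.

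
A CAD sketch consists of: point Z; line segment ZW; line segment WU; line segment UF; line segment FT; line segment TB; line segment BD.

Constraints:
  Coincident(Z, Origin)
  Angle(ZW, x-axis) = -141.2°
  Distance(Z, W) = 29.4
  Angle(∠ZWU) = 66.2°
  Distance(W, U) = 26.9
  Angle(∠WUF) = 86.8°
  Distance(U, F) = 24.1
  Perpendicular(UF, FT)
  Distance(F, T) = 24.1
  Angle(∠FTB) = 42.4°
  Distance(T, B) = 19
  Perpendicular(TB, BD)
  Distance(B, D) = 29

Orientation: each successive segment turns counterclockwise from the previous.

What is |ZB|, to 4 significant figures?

16.77

UF is perpendicular to FT, so FT runs at 155.8°; with |FT| = 24.1, T = (-11.13, 1.060). ∠FTB = 42.4° gives TB at -66.60° from the x-axis; with |TB| = 19.0, B = (-3.587, -16.38). Then |ZB| = |B − Z| = 16.77.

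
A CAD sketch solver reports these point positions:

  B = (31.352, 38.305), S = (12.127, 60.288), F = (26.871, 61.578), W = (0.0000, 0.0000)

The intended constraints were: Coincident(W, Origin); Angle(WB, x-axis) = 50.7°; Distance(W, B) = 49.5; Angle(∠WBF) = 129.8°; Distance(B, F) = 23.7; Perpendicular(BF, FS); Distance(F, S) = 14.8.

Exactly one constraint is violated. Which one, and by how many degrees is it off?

Perpendicular(BF, FS) — off by 5.90°.

W = (0.00, 0.00) ✓; WB at 50.70° ✓; |WB| = 49.50 ✓; ∠WBF = 129.8° ✓; |BF| = 23.70 ✓; ∠(BF, FS) = 84.10° ✗; |FS| = 14.80 ✓.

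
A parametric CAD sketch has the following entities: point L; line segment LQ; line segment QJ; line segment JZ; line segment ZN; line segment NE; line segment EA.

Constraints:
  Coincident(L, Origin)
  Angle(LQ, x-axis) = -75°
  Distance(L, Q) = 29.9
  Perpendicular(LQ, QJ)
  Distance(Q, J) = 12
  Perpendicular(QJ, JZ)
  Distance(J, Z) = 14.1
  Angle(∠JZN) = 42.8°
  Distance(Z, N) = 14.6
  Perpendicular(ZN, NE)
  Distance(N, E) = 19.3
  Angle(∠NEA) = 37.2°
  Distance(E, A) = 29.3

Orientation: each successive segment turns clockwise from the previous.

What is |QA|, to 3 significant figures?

22.1

L is at the origin; LQ runs at -75.0° with length 29.9, so Q = (7.74, -28.9). The perpendicularity gives QJ at right angles to LQ, so QJ runs at -165°; with |QJ| = 12.0, J = (-3.85, -32.0). The perpendicularity gives JZ at right angles to QJ, so JZ runs at 105°; with |JZ| = 14.1, Z = (-7.50, -18.4). ∠JZN = 42.8° gives ZN at -32.2° from the x-axis; with |ZN| = 14.6, N = (4.85, -26.1). ZN ⟂ NE, so NE runs at -122°; with |NE| = 19.3, E = (-5.43, -42.5). ∠NEA = 37.2° gives EA at 95.0° from the x-axis; with |EA| = 29.3, A = (-7.99, -13.3). Then |QA| = |A − Q| = 22.1.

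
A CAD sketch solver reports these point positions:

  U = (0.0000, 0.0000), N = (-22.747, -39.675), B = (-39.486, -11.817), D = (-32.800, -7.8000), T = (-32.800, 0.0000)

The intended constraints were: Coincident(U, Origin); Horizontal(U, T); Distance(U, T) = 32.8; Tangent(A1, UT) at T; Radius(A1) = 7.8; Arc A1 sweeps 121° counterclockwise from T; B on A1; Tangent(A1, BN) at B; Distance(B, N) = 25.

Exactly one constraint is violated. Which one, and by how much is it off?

Distance(B, N) = 25 — off by 7.50.

U = (0.00, 0.00) ✓; U.y = 0.00, T.y = 0.00 ✓; |UT| = 32.80 ✓; ∠(DT, TU) = 90.00° ✓; |DT| = 7.800 ✓; bearing(D→B) − bearing(D→T) = 121.0° ✓; |DB| = 7.800 ✓; ∠(DB, BN) = 90.00° ✓; |BN| = 32.50 ✗.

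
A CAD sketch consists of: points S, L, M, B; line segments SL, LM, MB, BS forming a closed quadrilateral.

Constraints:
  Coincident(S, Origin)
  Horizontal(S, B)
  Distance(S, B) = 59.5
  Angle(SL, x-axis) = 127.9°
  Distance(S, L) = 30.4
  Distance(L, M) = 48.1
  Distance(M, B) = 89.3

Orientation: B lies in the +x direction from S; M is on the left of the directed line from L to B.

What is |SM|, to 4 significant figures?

67.75

Checks: |LM| = 48.10 ✓; |MB| = 89.30 ✓.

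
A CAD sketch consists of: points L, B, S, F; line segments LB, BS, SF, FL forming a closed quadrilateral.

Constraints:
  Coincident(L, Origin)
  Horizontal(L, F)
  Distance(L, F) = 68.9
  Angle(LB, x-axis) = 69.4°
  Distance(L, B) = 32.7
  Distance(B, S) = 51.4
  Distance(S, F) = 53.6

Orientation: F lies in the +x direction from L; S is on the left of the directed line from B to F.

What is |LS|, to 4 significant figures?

78.23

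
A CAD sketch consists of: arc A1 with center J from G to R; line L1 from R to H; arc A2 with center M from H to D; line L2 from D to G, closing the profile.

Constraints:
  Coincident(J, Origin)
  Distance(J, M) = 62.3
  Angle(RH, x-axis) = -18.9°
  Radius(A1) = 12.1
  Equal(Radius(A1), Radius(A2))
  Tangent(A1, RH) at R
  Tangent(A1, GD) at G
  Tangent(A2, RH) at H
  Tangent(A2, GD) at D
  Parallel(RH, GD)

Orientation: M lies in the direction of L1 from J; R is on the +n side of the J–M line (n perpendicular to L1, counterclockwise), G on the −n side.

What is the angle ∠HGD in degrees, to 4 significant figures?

21.23°

The slot axis is L1's direction at -18.9°, so u = (cos -18.9°, sin -18.9°) = (0.9461, -0.3239) and n = (−sin -18.9°, cos -18.9°) = (0.3239, 0.9461). J is at the origin and M lies 62.3 along u from J, so M = 62.3·u = (58.94, -20.18). Tangency of A1 to both parallel lines with radius 12.1 puts R and G at J ± 12.1·n: R = (3.919, 11.45), G = (-3.919, -11.45). Equal radii place H and D the same way about M: H = M + 12.1·n = (62.86, -8.732), D = M − 12.1·n = (55.02, -31.63). Then cos ∠HGD = GH·GD / (|GH||GD|), giving 21.23°.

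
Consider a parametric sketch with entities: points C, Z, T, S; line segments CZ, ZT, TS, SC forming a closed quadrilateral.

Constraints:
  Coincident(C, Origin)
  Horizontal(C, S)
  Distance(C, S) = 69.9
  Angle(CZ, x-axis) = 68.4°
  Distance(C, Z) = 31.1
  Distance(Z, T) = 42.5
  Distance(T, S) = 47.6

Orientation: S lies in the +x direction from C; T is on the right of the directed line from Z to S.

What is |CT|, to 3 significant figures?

26.5

C is at the origin; CS is horizontal with |CS| = 69.9 and S in +x, so S = (69.9, 0). CZ runs at 68.4° with |CZ| = 31.1, so Z = (11.4, 28.9). T is determined by |ZT| = 42.5 and |TS| = 47.6 together: it lies at the intersection of circle(Z, 42.5) and circle(S, 47.6). With |ZS| = 65.2, the foot of the radical line on ZS is 29.1 from Z and the perpendicular offset is √(42.5² − 29.1²) = 31.0. Taking the right-of-ZS solution: T = (23.8, -11.8).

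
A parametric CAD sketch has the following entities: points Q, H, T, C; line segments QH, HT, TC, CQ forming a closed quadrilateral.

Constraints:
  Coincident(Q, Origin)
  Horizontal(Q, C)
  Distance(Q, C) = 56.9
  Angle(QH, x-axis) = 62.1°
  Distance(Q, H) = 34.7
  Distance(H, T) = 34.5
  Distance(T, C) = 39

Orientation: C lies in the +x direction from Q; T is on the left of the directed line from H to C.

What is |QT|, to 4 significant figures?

62.92

Checks: |HT| = 34.50 ✓; |TC| = 39.00 ✓.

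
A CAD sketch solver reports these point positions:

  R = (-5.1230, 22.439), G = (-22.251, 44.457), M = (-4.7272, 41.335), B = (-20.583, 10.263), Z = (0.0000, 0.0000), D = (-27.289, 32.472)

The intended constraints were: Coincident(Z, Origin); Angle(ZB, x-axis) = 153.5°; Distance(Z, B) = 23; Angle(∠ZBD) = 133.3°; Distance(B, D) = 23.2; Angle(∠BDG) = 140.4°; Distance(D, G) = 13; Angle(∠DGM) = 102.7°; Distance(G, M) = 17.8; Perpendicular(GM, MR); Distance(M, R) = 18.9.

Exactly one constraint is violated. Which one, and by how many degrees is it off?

Perpendicular(GM, MR) — off by 8.90°.

Z = (0.00, 0.00) ✓; ZB at 153.5° ✓; |ZB| = 23.00 ✓; ∠ZBD = 133.3° ✓; |BD| = 23.20 ✓; ∠BDG = 140.4° ✓; |DG| = 13.00 ✓; ∠DGM = 102.7° ✓; |GM| = 17.80 ✓; ∠(GM, MR) = 81.10° ✗; |MR| = 18.90 ✓.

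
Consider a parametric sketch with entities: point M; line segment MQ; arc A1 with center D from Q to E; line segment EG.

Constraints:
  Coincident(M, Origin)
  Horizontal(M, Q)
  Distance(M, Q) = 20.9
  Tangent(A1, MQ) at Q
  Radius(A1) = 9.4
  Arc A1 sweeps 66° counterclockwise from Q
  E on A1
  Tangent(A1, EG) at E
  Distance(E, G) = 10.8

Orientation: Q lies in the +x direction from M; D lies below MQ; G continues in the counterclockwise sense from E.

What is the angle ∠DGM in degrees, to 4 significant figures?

92.19°

M is at the origin; M and Q share the same y with |MQ| = 20.9 and Q on the +x side, so Q = (20.90, 0.000). The tangent condition forces DQ to be normal to MQ, so D = Q + (0, -9.4) = (20.90, -9.400). On A1, Q sits at bearing 90° from D; a 66° counterclockwise sweep puts E at bearing 156°, so E = D + 9.4·(cos 156°, sin 156°) = (12.31, -5.577). Since A1 is tangent to EG there, DE ⟂ EG, so EG runs along (−sin 156°, cos 156°); with |EG| = 10.8, G = (7.920, -15.44). Then cos ∠DGM = GD·GM / (|GD||GM|), giving 92.19°.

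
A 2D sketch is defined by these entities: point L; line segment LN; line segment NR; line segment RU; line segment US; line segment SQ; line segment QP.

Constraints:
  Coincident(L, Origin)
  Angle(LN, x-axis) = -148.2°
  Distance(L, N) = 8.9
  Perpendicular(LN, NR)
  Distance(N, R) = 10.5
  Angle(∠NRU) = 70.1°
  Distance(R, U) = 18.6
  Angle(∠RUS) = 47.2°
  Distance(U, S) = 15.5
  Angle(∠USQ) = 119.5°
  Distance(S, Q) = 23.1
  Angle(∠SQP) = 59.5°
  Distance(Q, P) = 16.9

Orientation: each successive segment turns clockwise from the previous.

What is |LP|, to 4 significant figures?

19.58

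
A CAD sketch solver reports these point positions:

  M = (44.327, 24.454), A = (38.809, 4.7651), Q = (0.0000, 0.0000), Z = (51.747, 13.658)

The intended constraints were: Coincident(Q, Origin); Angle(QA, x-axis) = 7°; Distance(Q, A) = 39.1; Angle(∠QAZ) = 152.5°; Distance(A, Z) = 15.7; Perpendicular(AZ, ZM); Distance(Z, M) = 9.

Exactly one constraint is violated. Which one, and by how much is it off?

Distance(Z, M) = 9 — off by 4.10.

Q = (0.00, 0.00) ✓; QA at 7.000° ✓; |QA| = 39.10 ✓; ∠QAZ = 152.5° ✓; |AZ| = 15.70 ✓; ∠(AZ, ZM) = 90.00° ✓; |ZM| = 13.10 ✗.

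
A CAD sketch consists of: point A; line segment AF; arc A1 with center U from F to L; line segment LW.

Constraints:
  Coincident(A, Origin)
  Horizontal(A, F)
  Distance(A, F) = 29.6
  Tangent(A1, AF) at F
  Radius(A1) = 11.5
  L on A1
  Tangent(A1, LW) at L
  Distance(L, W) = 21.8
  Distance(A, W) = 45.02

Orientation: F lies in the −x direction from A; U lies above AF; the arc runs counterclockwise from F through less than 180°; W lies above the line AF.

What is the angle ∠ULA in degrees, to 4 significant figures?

118.4°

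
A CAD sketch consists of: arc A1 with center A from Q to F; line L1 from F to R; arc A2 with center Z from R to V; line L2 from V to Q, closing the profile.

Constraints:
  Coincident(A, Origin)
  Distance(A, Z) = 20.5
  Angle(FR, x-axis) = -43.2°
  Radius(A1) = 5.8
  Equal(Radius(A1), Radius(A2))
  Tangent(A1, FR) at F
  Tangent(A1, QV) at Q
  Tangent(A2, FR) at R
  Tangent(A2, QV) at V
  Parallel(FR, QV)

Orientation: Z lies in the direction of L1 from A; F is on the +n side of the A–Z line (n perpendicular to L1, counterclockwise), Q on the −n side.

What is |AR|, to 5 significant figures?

21.305

The slot axis is L1's direction at -43.2°, so u = (cos -43.2°, sin -43.2°) = (0.72897, -0.68455) and n = (−sin -43.2°, cos -43.2°) = (0.68455, 0.72897). A is at the origin and Z lies 20.5 along u from A, so Z = 20.5·u = (14.944, -14.033). Tangency of A1 to both parallel lines with radius 5.8 puts F and Q at A ± 5.8·n: F = (3.9704, 4.2280), Q = (-3.9704, -4.2280). Equal radii place R and V the same way about Z: R = Z + 5.8·n = (18.914, -9.8052), V = Z − 5.8·n = (10.973, -18.261). Then |AR| = |R − A| = 21.305.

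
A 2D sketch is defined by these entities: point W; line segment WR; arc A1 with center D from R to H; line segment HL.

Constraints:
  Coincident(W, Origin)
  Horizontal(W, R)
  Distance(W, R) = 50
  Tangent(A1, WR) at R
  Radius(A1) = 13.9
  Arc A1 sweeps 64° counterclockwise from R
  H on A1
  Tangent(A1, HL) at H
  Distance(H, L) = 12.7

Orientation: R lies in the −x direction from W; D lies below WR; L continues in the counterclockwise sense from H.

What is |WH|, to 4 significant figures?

62.98

W is at the origin; WR is horizontal with |WR| = 50.0 and R on the −x side, so R = (-50.00, 0.000). Tangency of A1 to WR means the radius DR is perpendicular to WR, so D = R + (0, -13.9) = (-50.00, -13.90). On A1, R sits at bearing 90° from D; a 64° counterclockwise sweep puts H at bearing 154°, so H = D + 13.9·(cos 154°, sin 154°) = (-62.49, -7.807). Then |WH| = |H − W| = 62.98.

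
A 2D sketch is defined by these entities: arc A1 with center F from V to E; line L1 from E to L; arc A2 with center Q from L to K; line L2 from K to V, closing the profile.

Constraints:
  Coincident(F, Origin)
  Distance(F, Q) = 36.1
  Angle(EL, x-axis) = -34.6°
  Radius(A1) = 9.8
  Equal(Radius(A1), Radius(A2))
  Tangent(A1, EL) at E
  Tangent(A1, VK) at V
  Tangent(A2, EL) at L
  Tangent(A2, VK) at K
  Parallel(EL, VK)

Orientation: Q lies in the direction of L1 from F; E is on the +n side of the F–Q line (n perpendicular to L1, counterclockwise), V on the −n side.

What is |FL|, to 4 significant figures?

37.41

The slot axis is L1's direction at -34.6°, so u = (cos -34.6°, sin -34.6°) = (0.8231, -0.5678) and n = (−sin -34.6°, cos -34.6°) = (0.5678, 0.8231). F is at the origin and Q lies 36.1 along u from F, so Q = 36.1·u = (29.72, -20.50). Tangency of A1 to both parallel lines with radius 9.8 puts E and V at F ± 9.8·n: E = (5.565, 8.067), V = (-5.565, -8.067). Equal radii place L and K the same way about Q: L = Q + 9.8·n = (35.28, -12.43), K = Q − 9.8·n = (24.15, -28.57). Then |FL| = |L − F| = 37.41.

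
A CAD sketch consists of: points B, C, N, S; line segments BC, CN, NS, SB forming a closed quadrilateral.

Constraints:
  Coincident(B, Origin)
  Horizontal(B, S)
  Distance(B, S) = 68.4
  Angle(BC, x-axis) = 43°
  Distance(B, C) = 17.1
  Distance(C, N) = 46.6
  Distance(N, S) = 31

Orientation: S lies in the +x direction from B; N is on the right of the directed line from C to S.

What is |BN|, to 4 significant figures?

50.30

Checks: |CN| = 46.60 ✓; |NS| = 31.00 ✓.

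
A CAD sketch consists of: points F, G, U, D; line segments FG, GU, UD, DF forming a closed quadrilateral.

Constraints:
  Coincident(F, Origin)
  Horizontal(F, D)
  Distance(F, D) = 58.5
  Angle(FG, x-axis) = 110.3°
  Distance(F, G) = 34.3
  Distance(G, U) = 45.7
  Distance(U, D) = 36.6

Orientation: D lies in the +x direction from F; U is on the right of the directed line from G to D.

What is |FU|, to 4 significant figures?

21.98

Checks: |GU| = 45.70 ✓; |UD| = 36.60 ✓.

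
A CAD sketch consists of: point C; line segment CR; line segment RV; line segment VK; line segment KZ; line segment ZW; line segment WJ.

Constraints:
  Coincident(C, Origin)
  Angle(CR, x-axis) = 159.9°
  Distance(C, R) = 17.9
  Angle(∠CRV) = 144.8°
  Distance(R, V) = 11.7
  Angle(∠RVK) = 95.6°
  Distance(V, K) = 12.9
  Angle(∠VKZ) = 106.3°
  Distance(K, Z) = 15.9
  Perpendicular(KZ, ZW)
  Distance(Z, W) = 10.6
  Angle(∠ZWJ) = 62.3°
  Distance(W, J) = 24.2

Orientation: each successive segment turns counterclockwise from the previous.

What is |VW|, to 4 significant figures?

19.60

∠VKZ = 106.3° gives KZ at -6.800° from the x-axis; with |KZ| = 15.9, Z = (-10.19, -11.50). The perpendicularity gives ZW at right angles to KZ, so ZW runs at 83.20°; with |ZW| = 10.6, W = (-8.933, -0.9767). Then |VW| = |W − V| = 19.60.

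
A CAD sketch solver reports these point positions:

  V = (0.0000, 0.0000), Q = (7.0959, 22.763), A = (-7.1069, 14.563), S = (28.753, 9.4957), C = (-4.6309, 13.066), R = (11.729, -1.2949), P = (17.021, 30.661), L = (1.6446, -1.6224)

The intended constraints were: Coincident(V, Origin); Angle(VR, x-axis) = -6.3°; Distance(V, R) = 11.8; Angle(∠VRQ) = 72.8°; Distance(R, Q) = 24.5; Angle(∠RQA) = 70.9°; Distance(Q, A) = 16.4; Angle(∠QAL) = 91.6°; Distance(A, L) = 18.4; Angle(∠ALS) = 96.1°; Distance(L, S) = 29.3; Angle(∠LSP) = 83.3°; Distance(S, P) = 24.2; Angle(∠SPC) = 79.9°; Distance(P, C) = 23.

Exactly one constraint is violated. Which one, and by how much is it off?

Distance(P, C) = 23 — off by 4.90.

V = (0.00, 0.00) ✓; VR at -6.300° ✓; |VR| = 11.80 ✓; ∠VRQ = 72.80° ✓; |RQ| = 24.50 ✓; ∠RQA = 70.90° ✓; |QA| = 16.40 ✓; ∠QAL = 91.60° ✓; |AL| = 18.40 ✓; ∠ALS = 96.10° ✓; |LS| = 29.30 ✓; ∠LSP = 83.30° ✓; |SP| = 24.20 ✓; ∠SPC = 79.90° ✓; |PC| = 27.90 ✗.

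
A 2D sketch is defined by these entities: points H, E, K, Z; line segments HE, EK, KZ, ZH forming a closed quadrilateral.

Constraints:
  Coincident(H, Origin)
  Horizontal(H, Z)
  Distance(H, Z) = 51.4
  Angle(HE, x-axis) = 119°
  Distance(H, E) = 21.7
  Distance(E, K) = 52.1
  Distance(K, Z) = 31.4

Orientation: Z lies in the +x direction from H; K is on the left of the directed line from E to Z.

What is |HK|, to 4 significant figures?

50.09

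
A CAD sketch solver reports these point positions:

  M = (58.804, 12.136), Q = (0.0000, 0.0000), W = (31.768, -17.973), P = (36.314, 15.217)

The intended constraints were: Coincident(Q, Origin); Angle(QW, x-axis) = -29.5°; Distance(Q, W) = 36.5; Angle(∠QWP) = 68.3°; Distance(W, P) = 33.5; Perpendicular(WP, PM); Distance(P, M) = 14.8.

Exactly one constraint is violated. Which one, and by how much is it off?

Distance(P, M) = 14.8 — off by 7.90.

Q = (0.00, 0.00) ✓; QW at -29.50° ✓; |QW| = 36.50 ✓; ∠QWP = 68.30° ✓; |WP| = 33.50 ✓; ∠(WP, PM) = 90.00° ✓; |PM| = 22.70 ✗.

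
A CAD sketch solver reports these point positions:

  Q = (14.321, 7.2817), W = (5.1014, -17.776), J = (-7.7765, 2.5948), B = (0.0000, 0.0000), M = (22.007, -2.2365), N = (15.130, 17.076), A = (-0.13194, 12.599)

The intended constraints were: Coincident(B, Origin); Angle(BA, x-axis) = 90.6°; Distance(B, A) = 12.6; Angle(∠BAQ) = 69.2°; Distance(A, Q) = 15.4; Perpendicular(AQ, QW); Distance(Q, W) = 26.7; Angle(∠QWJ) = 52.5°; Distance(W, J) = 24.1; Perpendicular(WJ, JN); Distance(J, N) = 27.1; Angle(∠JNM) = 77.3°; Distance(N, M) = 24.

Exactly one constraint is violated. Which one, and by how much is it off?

Distance(N, M) = 24 — off by 3.50.

B = (0.00, 0.00) ✓; BA at 90.60° ✓; |BA| = 12.60 ✓; ∠BAQ = 69.20° ✓; |AQ| = 15.40 ✓; ∠(AQ, QW) = 90.00° ✓; |QW| = 26.70 ✓; ∠QWJ = 52.50° ✓; |WJ| = 24.10 ✓; ∠(WJ, JN) = 90.00° ✓; |JN| = 27.10 ✓; ∠JNM = 77.30° ✓; |NM| = 20.50 ✗.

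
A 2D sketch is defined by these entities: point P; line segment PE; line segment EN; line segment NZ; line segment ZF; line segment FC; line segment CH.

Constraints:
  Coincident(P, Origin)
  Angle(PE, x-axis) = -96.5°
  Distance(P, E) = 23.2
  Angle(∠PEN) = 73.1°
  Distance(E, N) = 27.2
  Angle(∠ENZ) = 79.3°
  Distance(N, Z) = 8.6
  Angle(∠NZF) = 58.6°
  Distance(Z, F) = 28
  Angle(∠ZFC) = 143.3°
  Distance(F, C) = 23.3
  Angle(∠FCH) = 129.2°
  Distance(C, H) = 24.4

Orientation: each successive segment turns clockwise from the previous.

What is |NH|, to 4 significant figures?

53.20

∠ZFC = 143.3° gives FC at -102.2° from the x-axis; with |FC| = 23.3, C = (-16.08, -53.38). ∠FCH = 129.2° gives CH at -153.0° from the x-axis; with |CH| = 24.4, H = (-37.82, -64.46). Then |NH| = |H − N| = 53.20.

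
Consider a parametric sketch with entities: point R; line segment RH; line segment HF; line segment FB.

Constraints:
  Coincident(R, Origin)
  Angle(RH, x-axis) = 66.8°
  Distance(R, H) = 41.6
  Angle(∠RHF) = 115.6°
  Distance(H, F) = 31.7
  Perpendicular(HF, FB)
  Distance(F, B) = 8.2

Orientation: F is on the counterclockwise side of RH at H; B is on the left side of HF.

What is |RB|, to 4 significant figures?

57.68

R is at the origin; RH runs at 66.8° with length 41.6, so H = 41.6·(cos 66.8°, sin 66.8°) = (16.39, 38.24). ∠RHF = 115.6°, so HF runs at 66.8° + (180° − 115.6°) = 131.2° from the x-axis; with |HF| = 31.7, F = H + 31.7·(cos 131.2°, sin 131.2°) = (-4.492, 62.09). The perpendicularity gives FB at right angles to HF; with |FB| = 8.2 on the left of HF, B = F + 8.2·(-0.7524, -0.6587) = (-10.66, 56.69). Then |RB| = |B − R| = 57.68.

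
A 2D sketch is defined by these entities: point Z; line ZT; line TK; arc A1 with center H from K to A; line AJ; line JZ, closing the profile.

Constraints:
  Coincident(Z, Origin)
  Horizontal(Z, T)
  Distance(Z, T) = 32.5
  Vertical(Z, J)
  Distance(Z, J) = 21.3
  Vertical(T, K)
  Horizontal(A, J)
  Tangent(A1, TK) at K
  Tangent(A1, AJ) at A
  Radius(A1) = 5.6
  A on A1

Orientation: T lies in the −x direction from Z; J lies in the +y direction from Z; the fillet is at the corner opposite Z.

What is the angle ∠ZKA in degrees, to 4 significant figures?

70.78°

The virtual corner opposite Z is at (-32.50, 21.30). Tangency of A1 to TK means the radius HK is perpendicular to TK and since A1 is tangent to AJ there, HA ⟂ AJ, with radius 5.6, so the center H sits 5.6 in from both sides at H = (-26.90, 15.70). That places the tangent points at K = (-32.50, 15.70) on TK and A = (-26.90, 21.30) on AJ. Then cos ∠ZKA = KZ·KA / (|KZ||KA|), giving 70.78°.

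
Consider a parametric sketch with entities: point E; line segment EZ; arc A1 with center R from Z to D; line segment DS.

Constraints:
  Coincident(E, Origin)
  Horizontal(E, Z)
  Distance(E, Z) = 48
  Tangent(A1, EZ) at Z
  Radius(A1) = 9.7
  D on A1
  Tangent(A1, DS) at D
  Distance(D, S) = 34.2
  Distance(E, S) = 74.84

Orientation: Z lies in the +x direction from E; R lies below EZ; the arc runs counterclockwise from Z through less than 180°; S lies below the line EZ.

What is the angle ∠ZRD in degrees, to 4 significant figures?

128.3°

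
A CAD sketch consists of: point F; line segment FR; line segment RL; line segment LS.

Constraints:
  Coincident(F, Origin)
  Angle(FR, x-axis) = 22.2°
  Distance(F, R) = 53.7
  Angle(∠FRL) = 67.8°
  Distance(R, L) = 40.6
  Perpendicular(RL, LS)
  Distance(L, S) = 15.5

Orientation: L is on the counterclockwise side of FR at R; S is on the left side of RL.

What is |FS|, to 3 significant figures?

39.8

F is at the origin; FR runs at 22.2° with length 53.7, so R = 53.7·(cos 22.2°, sin 22.2°) = (49.7, 20.3). ∠FRL = 67.8°, so RL runs at 22.2° + (180° − 67.8°) = 134° from the x-axis; with |RL| = 40.6, L = R + 40.6·(cos 134°, sin 134°) = (21.3, 49.3). RL is perpendicular to LS; with |LS| = 15.5 on the left of RL, S = L + 15.5·(-0.714, -0.700) = (10.2, 38.5). Then |FS| = |S − F| = 39.8.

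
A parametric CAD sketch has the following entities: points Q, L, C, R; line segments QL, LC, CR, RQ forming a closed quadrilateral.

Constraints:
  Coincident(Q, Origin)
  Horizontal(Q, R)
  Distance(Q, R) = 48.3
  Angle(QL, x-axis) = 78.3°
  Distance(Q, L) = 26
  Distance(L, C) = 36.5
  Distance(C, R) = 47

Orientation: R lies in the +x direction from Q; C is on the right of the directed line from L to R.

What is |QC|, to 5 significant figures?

11.244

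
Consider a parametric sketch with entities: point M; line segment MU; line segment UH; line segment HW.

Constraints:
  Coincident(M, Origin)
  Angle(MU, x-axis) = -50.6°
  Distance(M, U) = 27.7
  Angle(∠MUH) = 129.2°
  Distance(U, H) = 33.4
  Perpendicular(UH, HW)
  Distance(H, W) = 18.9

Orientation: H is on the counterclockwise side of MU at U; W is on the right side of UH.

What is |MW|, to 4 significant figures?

64.97

M is at the origin; MU runs at -50.6° with length 27.7, so U = 27.7·(cos -50.6°, sin -50.6°) = (17.58, -21.40). ∠MUH = 129.2°, so UH runs at -50.6° + (180° − 129.2°) = 0.2000° from the x-axis; with |UH| = 33.4, H = U + 33.4·(cos 0.2000°, sin 0.2000°) = (50.98, -21.29). UH is perpendicular to HW; with |HW| = 18.9 on the right of UH, W = H + 18.9·(0.003491, -1.000) = (51.05, -40.19). Then |MW| = |W − M| = 64.97.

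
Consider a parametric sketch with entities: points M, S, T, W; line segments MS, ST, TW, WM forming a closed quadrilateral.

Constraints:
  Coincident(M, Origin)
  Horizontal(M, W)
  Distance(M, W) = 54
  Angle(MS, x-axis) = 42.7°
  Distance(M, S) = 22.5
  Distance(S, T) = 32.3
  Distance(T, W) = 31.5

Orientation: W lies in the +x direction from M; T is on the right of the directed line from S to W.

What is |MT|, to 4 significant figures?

30.72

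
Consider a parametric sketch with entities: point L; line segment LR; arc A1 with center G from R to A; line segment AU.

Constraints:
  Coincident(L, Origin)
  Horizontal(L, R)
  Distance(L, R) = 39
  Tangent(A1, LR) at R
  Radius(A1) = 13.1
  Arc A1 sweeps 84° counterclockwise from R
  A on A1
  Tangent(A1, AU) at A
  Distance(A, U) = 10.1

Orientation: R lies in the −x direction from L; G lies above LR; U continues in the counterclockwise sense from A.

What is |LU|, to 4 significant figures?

33.09

L is at the origin; LR is horizontal with |LR| = 39.0 and R on the −x side, so R = (-39.00, 0.000). Since A1 is tangent to LR there, GR ⟂ LR, so G = R + (0, 13.1) = (-39.00, 13.10). On A1, R sits at bearing -90° from G; an 84° counterclockwise sweep puts A at bearing -6°, so A = G + 13.1·(cos -6°, sin -6°) = (-25.97, 11.73). The tangent condition forces GA to be normal to AU, so AU runs along (−sin -6°, cos -6°); with |AU| = 10.1, U = (-24.92, 21.78). Then |LU| = |U − L| = 33.09.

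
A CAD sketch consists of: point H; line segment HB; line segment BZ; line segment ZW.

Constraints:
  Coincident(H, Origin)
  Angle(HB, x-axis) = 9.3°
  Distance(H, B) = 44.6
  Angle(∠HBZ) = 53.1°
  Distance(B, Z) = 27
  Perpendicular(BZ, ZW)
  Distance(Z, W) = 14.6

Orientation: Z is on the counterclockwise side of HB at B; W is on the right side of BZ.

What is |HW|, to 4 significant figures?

50.27

H is at the origin; HB runs at 9.3° with length 44.6, so B = 44.6·(cos 9.3°, sin 9.3°) = (44.01, 7.208). ∠HBZ = 53.1°, so BZ runs at 9.3° + (180° − 53.1°) = 136.2° from the x-axis; with |BZ| = 27.0, Z = B + 27.0·(cos 136.2°, sin 136.2°) = (24.53, 25.90). BZ is perpendicular to ZW; with |ZW| = 14.6 on the right of BZ, W = Z + 14.6·(0.6921, 0.7218) = (34.63, 36.43). Then |HW| = |W − H| = 50.27.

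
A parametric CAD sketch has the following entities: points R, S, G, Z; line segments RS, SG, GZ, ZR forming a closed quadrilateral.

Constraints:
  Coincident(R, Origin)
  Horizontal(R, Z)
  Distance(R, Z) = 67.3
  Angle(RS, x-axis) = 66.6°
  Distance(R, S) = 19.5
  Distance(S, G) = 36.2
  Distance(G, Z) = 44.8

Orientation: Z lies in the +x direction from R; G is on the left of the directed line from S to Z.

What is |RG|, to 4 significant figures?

52.93

Checks: |SG| = 36.20 ✓; |GZ| = 44.80 ✓.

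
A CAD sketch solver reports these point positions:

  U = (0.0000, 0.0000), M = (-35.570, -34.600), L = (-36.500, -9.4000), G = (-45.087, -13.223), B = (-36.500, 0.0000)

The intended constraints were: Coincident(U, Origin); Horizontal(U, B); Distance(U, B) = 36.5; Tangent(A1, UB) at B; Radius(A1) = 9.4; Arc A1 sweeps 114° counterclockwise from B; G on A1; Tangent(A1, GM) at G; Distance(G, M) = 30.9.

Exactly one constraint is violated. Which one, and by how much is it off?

Distance(G, M) = 30.9 — off by 7.50.

U = (0.00, 0.00) ✓; U.y = 0.00, B.y = 0.00 ✓; |UB| = 36.50 ✓; ∠(LB, BU) = 90.00° ✓; |LB| = 9.400 ✓; bearing(L→G) − bearing(L→B) = 114.0° ✓; |LG| = 9.400 ✓; ∠(LG, GM) = 90.00° ✓; |GM| = 23.40 ✗.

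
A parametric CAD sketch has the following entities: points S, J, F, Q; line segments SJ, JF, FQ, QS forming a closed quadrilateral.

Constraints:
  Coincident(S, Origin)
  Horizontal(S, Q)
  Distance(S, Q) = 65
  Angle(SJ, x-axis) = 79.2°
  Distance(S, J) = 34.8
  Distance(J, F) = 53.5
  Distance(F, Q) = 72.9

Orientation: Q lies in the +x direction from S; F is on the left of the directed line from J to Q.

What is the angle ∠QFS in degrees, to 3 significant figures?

48.3°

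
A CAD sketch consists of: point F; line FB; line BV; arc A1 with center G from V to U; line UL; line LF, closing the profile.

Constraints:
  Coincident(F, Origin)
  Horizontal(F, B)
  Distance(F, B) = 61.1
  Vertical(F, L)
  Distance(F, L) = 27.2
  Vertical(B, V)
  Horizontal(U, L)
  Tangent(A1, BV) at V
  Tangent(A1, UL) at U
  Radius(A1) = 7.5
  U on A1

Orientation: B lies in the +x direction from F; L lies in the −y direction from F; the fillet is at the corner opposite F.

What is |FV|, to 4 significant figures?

64.20

F is at the origin; FB is horizontal with |FB| = 61.1 and B on the +x side, so B = (61.10, 0.000). FL is vertical with |FL| = 27.2 and L on the −y side, so L = (0.000, -27.20). The virtual corner opposite F is at (61.10, -27.20). Tangency of A1 to BV means the radius GV is perpendicular to BV and the tangent condition forces GU to be normal to UL, with radius 7.5, so the center G sits 7.5 in from both sides at G = (53.60, -19.70). That places the tangent points at V = (61.10, -19.70) on BV and U = (53.60, -27.20) on UL. Then |FV| = |V − F| = 64.20.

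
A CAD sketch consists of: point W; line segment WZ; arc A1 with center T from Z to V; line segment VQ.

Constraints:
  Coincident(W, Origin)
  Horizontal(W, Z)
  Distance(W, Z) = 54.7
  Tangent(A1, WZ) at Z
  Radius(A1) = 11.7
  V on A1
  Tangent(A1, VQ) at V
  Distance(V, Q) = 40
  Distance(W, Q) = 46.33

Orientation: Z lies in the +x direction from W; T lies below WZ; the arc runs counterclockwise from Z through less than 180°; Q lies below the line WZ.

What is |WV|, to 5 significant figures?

45.067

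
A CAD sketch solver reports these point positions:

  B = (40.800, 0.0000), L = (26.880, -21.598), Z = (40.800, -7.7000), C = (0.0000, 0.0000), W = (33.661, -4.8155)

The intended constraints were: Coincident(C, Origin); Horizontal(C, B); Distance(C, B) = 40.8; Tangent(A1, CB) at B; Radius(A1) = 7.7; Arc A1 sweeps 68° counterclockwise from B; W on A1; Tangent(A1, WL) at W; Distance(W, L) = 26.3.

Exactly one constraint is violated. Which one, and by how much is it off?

Distance(W, L) = 26.3 — off by 8.20.

C = (0.00, 0.00) ✓; C.y = 0.00, B.y = 0.00 ✓; |CB| = 40.80 ✓; ∠(ZB, BC) = 90.00° ✓; |ZB| = 7.700 ✓; bearing(Z→W) − bearing(Z→B) = 68.00° ✓; |ZW| = 7.700 ✓; ∠(ZW, WL) = 90.00° ✓; |WL| = 18.10 ✗.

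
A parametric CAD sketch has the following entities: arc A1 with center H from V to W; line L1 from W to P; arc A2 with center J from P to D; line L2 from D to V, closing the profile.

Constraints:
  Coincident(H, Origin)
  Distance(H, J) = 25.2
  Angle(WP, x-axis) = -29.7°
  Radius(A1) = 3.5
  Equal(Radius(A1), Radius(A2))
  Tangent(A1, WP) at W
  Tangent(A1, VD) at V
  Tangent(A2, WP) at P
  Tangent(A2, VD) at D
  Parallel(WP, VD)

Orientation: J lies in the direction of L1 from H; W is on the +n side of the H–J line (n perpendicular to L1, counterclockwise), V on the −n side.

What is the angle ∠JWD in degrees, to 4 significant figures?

7.617°

Tangency of A1 to both parallel lines with radius 3.5 puts W and V at H ± 3.5·n: W = (1.734, 3.040), V = (-1.734, -3.040). Equal radii place P and D the same way about J: P = J + 3.5·n = (23.62, -9.445), D = J − 3.5·n = (20.16, -15.53). Then cos ∠JWD = WJ·WD / (|WJ||WD|), giving 7.617°.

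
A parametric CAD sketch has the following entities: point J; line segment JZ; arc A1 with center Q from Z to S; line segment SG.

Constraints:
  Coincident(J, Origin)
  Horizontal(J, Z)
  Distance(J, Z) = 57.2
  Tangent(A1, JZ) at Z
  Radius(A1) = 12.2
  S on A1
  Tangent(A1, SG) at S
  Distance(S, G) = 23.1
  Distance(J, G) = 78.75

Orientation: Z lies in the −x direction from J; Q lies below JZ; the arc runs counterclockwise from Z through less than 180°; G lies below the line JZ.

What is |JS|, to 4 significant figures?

70.32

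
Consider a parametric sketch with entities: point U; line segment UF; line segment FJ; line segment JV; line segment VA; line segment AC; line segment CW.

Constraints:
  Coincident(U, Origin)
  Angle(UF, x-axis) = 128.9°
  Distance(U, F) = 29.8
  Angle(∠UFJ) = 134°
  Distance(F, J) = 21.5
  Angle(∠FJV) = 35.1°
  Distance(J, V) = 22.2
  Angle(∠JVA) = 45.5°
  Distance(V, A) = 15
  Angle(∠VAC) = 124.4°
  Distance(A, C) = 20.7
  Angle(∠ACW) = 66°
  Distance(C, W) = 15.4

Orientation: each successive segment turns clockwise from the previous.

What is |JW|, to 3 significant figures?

5.68

∠VAC = 124.4° gives AC at 108° from the x-axis; with |AC| = 20.7, C = (-26.4, 48.9). ∠ACW = 66.0° gives CW at -6.10° from the x-axis; with |CW| = 15.4, W = (-11.1, 47.2). Then |JW| = |W − J| = 5.68.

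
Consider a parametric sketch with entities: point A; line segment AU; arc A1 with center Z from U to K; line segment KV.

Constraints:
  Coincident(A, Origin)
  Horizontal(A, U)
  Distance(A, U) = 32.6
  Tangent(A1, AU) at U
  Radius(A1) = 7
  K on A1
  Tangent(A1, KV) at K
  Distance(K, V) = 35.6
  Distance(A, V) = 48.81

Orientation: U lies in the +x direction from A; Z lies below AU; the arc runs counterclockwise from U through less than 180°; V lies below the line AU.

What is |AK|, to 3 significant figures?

26.5

A is at the origin; AU is horizontal with |AU| = 32.6 and U on the +x side, so U = (32.6, 0.00). The tangent condition forces ZU to be normal to AU, so Z = U + (0, -7) = (32.6, -7.00). Since ZK ⟂ KV (tangency), |ZV| = √(7.0² + 35.6²) = 36.3 regardless of where K sits on A1. So V lies on both circle(A, 48.81) and circle(Z, 36.3); the below-AU intersection is V = (24.3, -42.3). K is the foot of the tangent from V: K = (25.6, -6.75).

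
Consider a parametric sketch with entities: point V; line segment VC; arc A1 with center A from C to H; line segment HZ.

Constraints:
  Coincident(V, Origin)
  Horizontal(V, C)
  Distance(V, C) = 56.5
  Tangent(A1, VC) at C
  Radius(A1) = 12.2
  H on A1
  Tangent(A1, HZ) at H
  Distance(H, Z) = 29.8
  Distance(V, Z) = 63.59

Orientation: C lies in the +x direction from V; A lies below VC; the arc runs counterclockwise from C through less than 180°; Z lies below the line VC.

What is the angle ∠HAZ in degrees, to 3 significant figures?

67.7°

Checks: V.y = 0.00, C.y = 0.00 ✓; |AH| = 12.20 ✓; ∠(AH, HZ) = 90.00° ✓; |HZ| = 29.80 ✓; |VZ| = 63.59 ✓.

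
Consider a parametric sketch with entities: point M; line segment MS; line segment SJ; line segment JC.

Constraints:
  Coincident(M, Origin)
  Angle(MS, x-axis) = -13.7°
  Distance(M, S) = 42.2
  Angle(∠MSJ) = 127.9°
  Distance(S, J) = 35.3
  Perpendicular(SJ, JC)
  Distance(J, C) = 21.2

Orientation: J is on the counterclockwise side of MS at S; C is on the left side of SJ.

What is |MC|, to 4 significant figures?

62.41

∠MSJ = 127.9°, so SJ runs at -13.7° + (180° − 127.9°) = 38.40° from the x-axis; with |SJ| = 35.3, J = S + 35.3·(cos 38.40°, sin 38.40°) = (68.66, 11.93). SJ ⟂ JC; with |JC| = 21.2 on the left of SJ, C = J + 21.2·(-0.6211, 0.7837) = (55.50, 28.55). Then |MC| = |C − M| = 62.41.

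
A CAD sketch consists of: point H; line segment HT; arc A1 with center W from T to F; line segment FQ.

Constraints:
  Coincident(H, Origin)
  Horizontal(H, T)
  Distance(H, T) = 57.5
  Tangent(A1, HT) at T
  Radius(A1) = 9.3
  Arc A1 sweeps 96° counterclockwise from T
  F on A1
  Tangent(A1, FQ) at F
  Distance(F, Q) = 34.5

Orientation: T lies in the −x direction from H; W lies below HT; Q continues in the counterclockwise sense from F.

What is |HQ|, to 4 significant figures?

77.30

On A1, T sits at bearing 90° from W; a 96° counterclockwise sweep puts F at bearing 186°, so F = W + 9.3·(cos 186°, sin 186°) = (-66.75, -10.27). The tangent condition forces WF to be normal to FQ, so FQ runs along (−sin 186°, cos 186°); with |FQ| = 34.5, Q = (-63.14, -44.58). Then |HQ| = |Q − H| = 77.30.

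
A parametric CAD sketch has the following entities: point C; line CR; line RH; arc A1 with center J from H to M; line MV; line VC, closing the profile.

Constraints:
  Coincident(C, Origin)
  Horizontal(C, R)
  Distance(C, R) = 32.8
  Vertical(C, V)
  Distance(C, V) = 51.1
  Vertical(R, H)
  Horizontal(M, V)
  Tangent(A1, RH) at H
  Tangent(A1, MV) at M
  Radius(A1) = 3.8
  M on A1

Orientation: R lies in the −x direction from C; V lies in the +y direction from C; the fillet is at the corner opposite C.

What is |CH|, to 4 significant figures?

57.56

The virtual corner opposite C is at (-32.80, 51.10). Since A1 is tangent to RH there, JH ⟂ RH and since A1 is tangent to MV there, JM ⟂ MV, with radius 3.8, so the center J sits 3.8 in from both sides at J = (-29.00, 47.30). That places the tangent points at H = (-32.80, 47.30) on RH and M = (-29.00, 51.10) on MV. Then |CH| = |H − C| = 57.56.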